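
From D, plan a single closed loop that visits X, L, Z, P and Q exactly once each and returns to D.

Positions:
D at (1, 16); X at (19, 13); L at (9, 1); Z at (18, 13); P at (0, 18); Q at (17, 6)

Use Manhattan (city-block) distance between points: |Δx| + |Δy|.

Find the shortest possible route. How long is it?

72 — the shortest possible round trip.

D-X-L-Z-P-Q-D: 21+22+21+23+29+26 = 142
D-X-L-Z-Q-P-D: 21+22+21+8+29+3 = 104
D-X-L-P-Z-Q-D: 21+22+26+23+8+26 = 126
D-X-L-P-Q-Z-D: 21+22+26+29+8+20 = 126
D-X-L-Q-Z-P-D: 21+22+13+8+23+3 = 90
D-X-L-Q-P-Z-D: 21+22+13+29+23+20 = 128
D-X-Z-L-P-Q-D: 21+1+21+26+29+26 = 124
D-X-Z-L-Q-P-D: 21+1+21+13+29+3 = 88
D-X-Z-P-L-Q-D: 21+1+23+26+13+26 = 110
D-X-Z-P-Q-L-D: 21+1+23+29+13+23 = 110
D-X-Z-Q-L-P-D: 21+1+8+13+26+3 = 72
D-X-Z-Q-P-L-D: 21+1+8+29+26+23 = 108
D-X-P-L-Z-Q-D: 21+24+26+21+8+26 = 126
D-X-P-L-Q-Z-D: 21+24+26+13+8+20 = 112
… (46 more)
The minimum is 72.
One optimal route: D → X → Z → Q → L → P → D (or its reverse).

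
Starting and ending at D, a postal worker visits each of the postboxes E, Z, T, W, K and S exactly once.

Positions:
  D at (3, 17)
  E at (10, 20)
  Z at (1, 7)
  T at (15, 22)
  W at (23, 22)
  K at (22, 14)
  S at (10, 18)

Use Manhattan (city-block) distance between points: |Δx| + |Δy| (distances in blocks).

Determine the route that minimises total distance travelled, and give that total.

Minimum total distance: 74 blocks.

There are 360 distinct closed tours to check (reversals are equivalent).
D→E→Z→T→W→K→S→D: 10+22+29+8+9+16+8 = 102
D→E→Z→T→W→S→K→D: 10+22+29+8+17+16+22 = 124
D→E→Z→T→K→W→S→D: 10+22+29+15+9+17+8 = 110
D→E→Z→T→K→S→W→D: 10+22+29+15+16+17+25 = 134
D→E→Z→T→S→W→K→D: 10+22+29+9+17+9+22 = 118
D→E→Z→T→S→K→W→D: 10+22+29+9+16+9+25 = 120
D→E→Z→W→T→K→S→D: 10+22+37+8+15+16+8 = 116
D→E→Z→W→T→S→K→D: 10+22+37+8+9+16+22 = 124
… (352 more)
D→Z→K→W→T→E→S→D: 12+28+9+8+7+2+8 = 74  ← best
The minimum is 74.
One optimal route: D → Z → K → W → T → E → S → D (or its reverse).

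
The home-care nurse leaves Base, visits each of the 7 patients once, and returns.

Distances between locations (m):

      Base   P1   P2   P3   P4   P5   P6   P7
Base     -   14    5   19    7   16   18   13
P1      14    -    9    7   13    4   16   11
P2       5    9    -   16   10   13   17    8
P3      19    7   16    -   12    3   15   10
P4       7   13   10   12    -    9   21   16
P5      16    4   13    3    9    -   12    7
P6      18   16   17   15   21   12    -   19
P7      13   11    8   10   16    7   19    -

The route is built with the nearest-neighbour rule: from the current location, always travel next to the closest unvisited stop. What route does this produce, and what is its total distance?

Total distance 82 m via the nearest-neighbour route Base → P2 → P7 → P5 → P3 → P1 → P4 → P6 → Base.

Base → [P2:5 / P4:7 / P7:13 / P1:14 / P5:16 / P6:18 / P3:19] → P2 (5)
P2 → [P7:8 / P1:9 / P4:10 / P5:13 / P3:16 / P6:17] → P7 (8)
P7 → [P5:7 / P3:10 / P1:11 / P4:16 / P6:19] → P5 (7)
P5 → [P3:3 / P1:4 / P4:9 / P6:12] → P3 (3)
P3 → [P1:7 / P4:12 / P6:15] → P1 (7)
P1 → [P4:13 / P6:16] → P4 (13)
P4 → [P6:21] → P6 (21)
Return P6→Base: 18.
Total = 5 + 8 + 7 + 3 + 7 + 13 + 21 + 18 = 82.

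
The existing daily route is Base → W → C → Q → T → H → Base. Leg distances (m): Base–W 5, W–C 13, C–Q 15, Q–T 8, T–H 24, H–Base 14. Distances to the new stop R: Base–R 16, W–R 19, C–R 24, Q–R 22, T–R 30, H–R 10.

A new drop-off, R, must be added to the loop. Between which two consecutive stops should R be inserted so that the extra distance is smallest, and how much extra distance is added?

Insertion cost between consecutive stops i–j is d(i,R) + d(R,j) − d(i,j):
  between Base and W: 16 + 19 − 5 = 30
  between W and C: 19 + 24 − 13 = 30
  between C and Q: 24 + 22 − 15 = 31
  between Q and T: 22 + 30 − 8 = 44
  between T and H: 30 + 10 − 24 = 16
  between H and Base: 10 + 16 − 14 = 12
Cheapest insertion is between H and Base, adding 12.
New total = 79 + 12 = 91.

Minimum extra distance: 12 m, inserting R between H and Base.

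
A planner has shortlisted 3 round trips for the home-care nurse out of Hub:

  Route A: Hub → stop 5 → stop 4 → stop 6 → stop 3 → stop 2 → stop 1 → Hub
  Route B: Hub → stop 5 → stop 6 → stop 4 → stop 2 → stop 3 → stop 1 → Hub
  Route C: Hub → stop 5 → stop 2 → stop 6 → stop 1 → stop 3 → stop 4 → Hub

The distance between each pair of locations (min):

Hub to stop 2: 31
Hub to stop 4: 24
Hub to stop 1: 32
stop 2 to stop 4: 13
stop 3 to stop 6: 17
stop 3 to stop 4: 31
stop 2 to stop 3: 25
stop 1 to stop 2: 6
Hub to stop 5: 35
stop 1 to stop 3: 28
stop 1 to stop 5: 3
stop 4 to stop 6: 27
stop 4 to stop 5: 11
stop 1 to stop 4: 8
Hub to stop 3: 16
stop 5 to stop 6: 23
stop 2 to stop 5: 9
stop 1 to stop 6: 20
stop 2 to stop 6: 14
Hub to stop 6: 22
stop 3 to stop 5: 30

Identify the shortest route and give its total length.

Route A: 35 + 11 + 27 + 17 + 25 + 6 + 32 = 153
Route B: 35 + 23 + 27 + 13 + 25 + 28 + 32 = 183
Route C: 35 + 9 + 14 + 20 + 28 + 31 + 24 = 161

153 min — Route A is the shortest.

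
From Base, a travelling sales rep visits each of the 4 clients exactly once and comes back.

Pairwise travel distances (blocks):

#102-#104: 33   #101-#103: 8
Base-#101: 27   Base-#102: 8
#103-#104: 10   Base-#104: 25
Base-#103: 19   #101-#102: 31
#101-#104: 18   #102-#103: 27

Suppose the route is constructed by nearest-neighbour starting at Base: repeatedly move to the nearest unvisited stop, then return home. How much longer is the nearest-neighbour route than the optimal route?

Base: #102=8, #103=19, #104=25, #101=27 ⇒ #102
#102: #103=27, #101=31, #104=33 ⇒ #103
#103: #101=8, #104=10 ⇒ #101
#101: #104=18 ⇒ #104
NN route Base → #102 → #103 → #101 → #104 → Base costs 86.
Optimal: Base → #102 → #101 → #103 → #104 → Base costs 82 (by enumerating all 12 distinct tours).
Excess = 86 − 82 = 4.

Excess over optimum: 4 blocks.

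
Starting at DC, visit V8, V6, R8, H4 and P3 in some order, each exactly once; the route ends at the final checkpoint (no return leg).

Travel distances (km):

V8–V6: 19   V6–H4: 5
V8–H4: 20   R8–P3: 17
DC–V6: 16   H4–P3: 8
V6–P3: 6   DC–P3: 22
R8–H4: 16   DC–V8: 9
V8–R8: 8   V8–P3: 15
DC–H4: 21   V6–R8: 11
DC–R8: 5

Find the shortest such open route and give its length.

There are 5! = 120 possible orderings.
DC → V8 → V6 → R8 → H4 → P3: 9+19+11+16+8 = 63
DC → V8 → V6 → R8 → P3 → H4: 9+19+11+17+8 = 64
DC → V8 → V6 → H4 → R8 → P3: 9+19+5+16+17 = 66
DC → V8 → V6 → H4 → P3 → R8: 9+19+5+8+17 = 58
DC → V8 → V6 → P3 → R8 → H4: 9+19+6+17+16 = 67
DC → V8 → V6 → P3 → H4 → R8: 9+19+6+8+16 = 58
DC → V8 → R8 → V6 → H4 → P3: 9+8+11+5+8 = 41
DC → V8 → R8 → V6 → P3 → H4: 9+8+11+6+8 = 42
DC → V8 → R8 → H4 → V6 → P3: 9+8+16+5+6 = 44
DC → V8 → R8 → H4 → P3 → V6: 9+8+16+8+6 = 47
DC → V8 → R8 → P3 → V6 → H4: 9+8+17+6+5 = 45
DC → V8 → R8 → P3 → H4 → V6: 9+8+17+8+5 = 47
DC → V8 → H4 → V6 → R8 → P3: 9+20+5+11+17 = 62
DC → V8 → H4 → V6 → P3 → R8: 9+20+5+6+17 = 57
… (106 more)
DC → R8 → V8 → P3 → V6 → H4: 5+8+15+6+5 = 39  ← best
The minimum is 39.
One shortest path: DC → R8 → V8 → P3 → V6 → H4.

Minimum one-way distance = 39 km.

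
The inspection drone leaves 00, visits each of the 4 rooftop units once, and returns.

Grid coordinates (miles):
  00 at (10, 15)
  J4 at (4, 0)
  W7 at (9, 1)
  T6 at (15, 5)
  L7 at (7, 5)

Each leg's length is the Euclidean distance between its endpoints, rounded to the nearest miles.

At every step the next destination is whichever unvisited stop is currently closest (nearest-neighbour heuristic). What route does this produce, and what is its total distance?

Nearest-neighbour total = 42 miles; route 00 → L7 → W7 → J4 → T6 → 00.

From 00: distances to unvisited — L7=10, T6=11, W7=14, J4=16. Nearest is L7 (10).
From L7: distances to unvisited — W7=4, J4=6, T6=8. Nearest is W7 (4).
From W7: distances to unvisited — J4=5, T6=7. Nearest is J4 (5).
From J4: distances to unvisited — T6=12. Nearest is T6 (12).
Return T6→00: 11.
Total = 10 + 4 + 5 + 12 + 11 = 42.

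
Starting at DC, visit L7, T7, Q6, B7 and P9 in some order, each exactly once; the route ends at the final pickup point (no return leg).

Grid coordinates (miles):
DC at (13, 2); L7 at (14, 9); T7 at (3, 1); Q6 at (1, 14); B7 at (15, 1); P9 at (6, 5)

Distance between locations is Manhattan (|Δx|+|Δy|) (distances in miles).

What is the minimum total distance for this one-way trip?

46 miles — the minimum one-way total.

There are 5! = 120 possible orderings.
DC → L7 → T7 → Q6 → B7 → P9: 8+19+15+27+13 = 82
DC → L7 → T7 → Q6 → P9 → B7: 8+19+15+14+13 = 69
DC → L7 → T7 → B7 → Q6 → P9: 8+19+12+27+14 = 80
DC → L7 → T7 → B7 → P9 → Q6: 8+19+12+13+14 = 66
DC → L7 → T7 → P9 → Q6 → B7: 8+19+7+14+27 = 75
DC → L7 → T7 → P9 → B7 → Q6: 8+19+7+13+27 = 74
DC → L7 → Q6 → T7 → B7 → P9: 8+18+15+12+13 = 66
DC → L7 → Q6 → T7 → P9 → B7: 8+18+15+7+13 = 61
DC → L7 → Q6 → B7 → T7 → P9: 8+18+27+12+7 = 72
DC → L7 → Q6 → B7 → P9 → T7: 8+18+27+13+7 = 73
DC → L7 → Q6 → P9 → T7 → B7: 8+18+14+7+12 = 59
DC → L7 → Q6 → P9 → B7 → T7: 8+18+14+13+12 = 65
DC → L7 → B7 → T7 → Q6 → P9: 8+9+12+15+14 = 58
DC → L7 → B7 → T7 → P9 → Q6: 8+9+12+7+14 = 50
… (106 more)
DC → B7 → L7 → P9 → T7 → Q6: 3+9+12+7+15 = 46  ← best
The minimum is 46.
One shortest path: DC → B7 → L7 → P9 → T7 → Q6.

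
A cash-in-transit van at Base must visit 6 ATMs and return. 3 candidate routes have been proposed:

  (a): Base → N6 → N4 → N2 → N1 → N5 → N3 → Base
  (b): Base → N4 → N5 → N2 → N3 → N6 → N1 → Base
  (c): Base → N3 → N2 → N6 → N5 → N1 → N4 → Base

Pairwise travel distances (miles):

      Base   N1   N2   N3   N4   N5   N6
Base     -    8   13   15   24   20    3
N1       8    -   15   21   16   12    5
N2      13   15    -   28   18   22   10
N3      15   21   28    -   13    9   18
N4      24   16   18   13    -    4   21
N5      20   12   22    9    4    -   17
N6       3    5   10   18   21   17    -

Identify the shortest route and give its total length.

Shortest is (a), total 93 miles.

(a): 3 + 21 + 18 + 15 + 12 + 9 + 15 = 93
(b): 24 + 4 + 22 + 28 + 18 + 5 + 8 = 109
(c): 15 + 28 + 10 + 17 + 12 + 16 + 24 = 122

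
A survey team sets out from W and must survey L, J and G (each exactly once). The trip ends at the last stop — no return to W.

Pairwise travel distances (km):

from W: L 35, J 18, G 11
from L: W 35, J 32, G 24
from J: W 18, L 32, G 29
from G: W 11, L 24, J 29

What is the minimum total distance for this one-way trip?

There are 3! = 6 possible orderings.
W → L → J → G: 35+32+29 = 96
W → L → G → J: 35+24+29 = 88
W → J → L → G: 18+32+24 = 74
W → J → G → L: 18+29+24 = 71
W → G → L → J: 11+24+32 = 67
W → G → J → L: 11+29+32 = 72
The minimum is 67.
One shortest path: W → G → L → J.

Shortest open route: 67 km.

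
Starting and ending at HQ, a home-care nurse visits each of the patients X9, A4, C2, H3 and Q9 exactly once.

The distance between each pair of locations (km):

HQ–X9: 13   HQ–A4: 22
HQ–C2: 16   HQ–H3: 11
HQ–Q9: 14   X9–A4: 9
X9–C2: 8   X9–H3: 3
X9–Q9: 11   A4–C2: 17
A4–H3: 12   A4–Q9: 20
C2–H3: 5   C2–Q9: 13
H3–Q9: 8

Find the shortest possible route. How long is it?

Shortest round trip = 66 km.

With 5 stops there are 5!/2 = 60 distinct round trips (a route and its reverse cost the same).
HQ - X9 - A4 - C2 - H3 - Q9 - HQ: 13+9+17+5+8+14 = 66
HQ - X9 - A4 - C2 - Q9 - H3 - HQ: 13+9+17+13+8+11 = 71
HQ - X9 - A4 - H3 - C2 - Q9 - HQ: 13+9+12+5+13+14 = 66
HQ - X9 - A4 - H3 - Q9 - C2 - HQ: 13+9+12+8+13+16 = 71
HQ - X9 - A4 - Q9 - C2 - H3 - HQ: 13+9+20+13+5+11 = 71
HQ - X9 - A4 - Q9 - H3 - C2 - HQ: 13+9+20+8+5+16 = 71
HQ - X9 - C2 - A4 - H3 - Q9 - HQ: 13+8+17+12+8+14 = 72
HQ - X9 - C2 - A4 - Q9 - H3 - HQ: 13+8+17+20+8+11 = 77
HQ - X9 - C2 - H3 - A4 - Q9 - HQ: 13+8+5+12+20+14 = 72
HQ - X9 - C2 - H3 - Q9 - A4 - HQ: 13+8+5+8+20+22 = 76
HQ - X9 - C2 - Q9 - A4 - H3 - HQ: 13+8+13+20+12+11 = 77
HQ - X9 - C2 - Q9 - H3 - A4 - HQ: 13+8+13+8+12+22 = 76
HQ - X9 - H3 - A4 - C2 - Q9 - HQ: 13+3+12+17+13+14 = 72
HQ - X9 - H3 - A4 - Q9 - C2 - HQ: 13+3+12+20+13+16 = 77
… (46 more)
The minimum is 66.
One optimal route: HQ → X9 → A4 → C2 → H3 → Q9 → HQ (or its reverse).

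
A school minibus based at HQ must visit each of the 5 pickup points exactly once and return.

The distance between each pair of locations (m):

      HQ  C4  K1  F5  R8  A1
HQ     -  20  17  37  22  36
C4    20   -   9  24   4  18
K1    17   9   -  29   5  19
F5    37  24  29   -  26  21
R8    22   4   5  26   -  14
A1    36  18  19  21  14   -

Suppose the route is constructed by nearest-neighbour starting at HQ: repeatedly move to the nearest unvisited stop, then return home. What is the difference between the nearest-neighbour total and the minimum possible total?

From HQ: K1=17, C4=20, R8=22, A1=36, F5=37 → choose K1 (17).
From K1: R8=5, C4=9, A1=19, F5=29 → choose R8 (5).
From R8: C4=4, A1=14, F5=26 → choose C4 (4).
From C4: A1=18, F5=24 → choose A1 (18).
From A1: F5=21 → choose F5 (21).
NN route HQ → K1 → R8 → C4 → A1 → F5 → HQ costs 102.
Optimal: HQ → C4 → F5 → A1 → R8 → K1 → HQ costs 101 (by enumerating all 60 distinct tours).
Excess = 102 − 101 = 1.

Excess over optimum: 1 m.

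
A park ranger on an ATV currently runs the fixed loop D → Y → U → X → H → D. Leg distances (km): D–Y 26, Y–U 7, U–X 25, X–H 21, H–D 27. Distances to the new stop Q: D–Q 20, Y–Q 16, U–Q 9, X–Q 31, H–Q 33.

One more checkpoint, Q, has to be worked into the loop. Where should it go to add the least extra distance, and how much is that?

Minimum extra distance: 10 km, inserting Q between D and Y.

Insertion cost between consecutive stops i–j is d(i,Q) + d(Q,j) − d(i,j):
  between D and Y: 20 + 16 − 26 = 10
  between Y and U: 16 + 9 − 7 = 18
  between U and X: 9 + 31 − 25 = 15
  between X and H: 31 + 33 − 21 = 43
  between H and D: 33 + 20 − 27 = 26
Cheapest insertion is between D and Y, adding 10.
New total = 106 + 10 = 116.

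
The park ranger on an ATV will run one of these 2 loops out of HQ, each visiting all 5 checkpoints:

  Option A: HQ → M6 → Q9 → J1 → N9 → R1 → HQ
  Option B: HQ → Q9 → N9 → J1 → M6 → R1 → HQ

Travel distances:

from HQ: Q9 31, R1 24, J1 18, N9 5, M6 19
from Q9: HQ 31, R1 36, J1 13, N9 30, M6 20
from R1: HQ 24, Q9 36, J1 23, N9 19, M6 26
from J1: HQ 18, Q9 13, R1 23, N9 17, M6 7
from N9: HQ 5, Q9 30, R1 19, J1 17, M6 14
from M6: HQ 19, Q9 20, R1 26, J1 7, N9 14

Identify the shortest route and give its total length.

Option A: 19 + 20 + 13 + 17 + 19 + 24 = 112
Option B: 31 + 30 + 17 + 7 + 26 + 24 = 135

Shortest is Option A, total 112.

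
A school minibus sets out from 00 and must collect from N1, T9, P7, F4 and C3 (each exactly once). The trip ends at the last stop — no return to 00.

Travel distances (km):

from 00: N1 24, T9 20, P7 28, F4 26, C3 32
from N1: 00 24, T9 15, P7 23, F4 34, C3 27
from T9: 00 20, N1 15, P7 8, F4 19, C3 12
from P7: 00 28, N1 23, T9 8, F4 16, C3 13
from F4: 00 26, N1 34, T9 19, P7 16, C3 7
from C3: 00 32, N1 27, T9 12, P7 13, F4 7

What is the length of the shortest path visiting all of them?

There are 5! = 120 possible orderings.
00 → N1 → T9 → P7 → F4 → C3: 24+15+8+16+7 = 70
00 → N1 → T9 → P7 → C3 → F4: 24+15+8+13+7 = 67
00 → N1 → T9 → F4 → P7 → C3: 24+15+19+16+13 = 87
00 → N1 → T9 → F4 → C3 → P7: 24+15+19+7+13 = 78
00 → N1 → T9 → C3 → P7 → F4: 24+15+12+13+16 = 80
00 → N1 → T9 → C3 → F4 → P7: 24+15+12+7+16 = 74
00 → N1 → P7 → T9 → F4 → C3: 24+23+8+19+7 = 81
00 → N1 → P7 → T9 → C3 → F4: 24+23+8+12+7 = 74
00 → N1 → P7 → F4 → T9 → C3: 24+23+16+19+12 = 94
00 → N1 → P7 → F4 → C3 → T9: 24+23+16+7+12 = 82
00 → N1 → P7 → C3 → T9 → F4: 24+23+13+12+19 = 91
00 → N1 → P7 → C3 → F4 → T9: 24+23+13+7+19 = 86
00 → N1 → F4 → T9 → P7 → C3: 24+34+19+8+13 = 98
00 → N1 → F4 → T9 → C3 → P7: 24+34+19+12+13 = 102
… (106 more)
The minimum is 67.
One shortest path: 00 → N1 → T9 → P7 → C3 → F4.

Shortest open route: 67 km.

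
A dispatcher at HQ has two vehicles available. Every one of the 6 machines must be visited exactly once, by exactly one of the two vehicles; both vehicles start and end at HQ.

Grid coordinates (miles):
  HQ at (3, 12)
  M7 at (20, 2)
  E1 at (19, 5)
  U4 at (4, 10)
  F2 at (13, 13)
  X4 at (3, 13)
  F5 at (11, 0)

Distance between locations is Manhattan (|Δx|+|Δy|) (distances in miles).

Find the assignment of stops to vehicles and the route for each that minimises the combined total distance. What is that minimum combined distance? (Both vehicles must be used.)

Minimum combined distance: 62 miles.

Try each way of splitting the stops between the two vehicles (each non-empty) and, for each split, find the best tour for each vehicle:
  {M7} + {E1, U4, F2, X4, F5}: 54 + 58 = 112
  {E1} + {M7, U4, F2, X4, F5}: 46 + 60 = 106
  {M7, E1} + {U4, F2, X4, F5}: 54 + 46 = 100
  {U4} + {M7, E1, F2, X4, F5}: 6 + 60 = 66
  {M7, U4} + {E1, F2, X4, F5}: 54 + 58 = 112
  {E1, U4} + {M7, F2, X4, F5}: 46 + 60 = 106
  … (31 splits in total)
  {X4} + {M7, E1, U4, F2, F5}: 2 + 60 = 62  ← best
Best: vehicle 1 HQ → X4 → HQ = 2; vehicle 2 HQ → U4 → F5 → M7 → E1 → F2 → HQ = 60; combined 62.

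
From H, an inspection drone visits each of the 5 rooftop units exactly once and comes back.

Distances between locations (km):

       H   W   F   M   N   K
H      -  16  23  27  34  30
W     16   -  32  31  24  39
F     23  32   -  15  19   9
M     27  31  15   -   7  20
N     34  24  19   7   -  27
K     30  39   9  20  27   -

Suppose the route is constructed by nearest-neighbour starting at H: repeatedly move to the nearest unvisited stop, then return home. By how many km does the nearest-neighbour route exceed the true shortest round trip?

The nearest-neighbour route is 2 km longer than optimal.

From H: W=16, F=23, M=27, K=30, N=34 → choose W (16).
From W: N=24, M=31, F=32, K=39 → choose N (24).
From N: M=7, F=19, K=27 → choose M (7).
From M: F=15, K=20 → choose F (15).
From F: K=9 → choose K (9).
NN route H → W → N → M → F → K → H costs 101.
Optimal: H → W → N → M → K → F → H costs 99 (by enumerating all 60 distinct tours).
Excess = 101 − 99 = 2.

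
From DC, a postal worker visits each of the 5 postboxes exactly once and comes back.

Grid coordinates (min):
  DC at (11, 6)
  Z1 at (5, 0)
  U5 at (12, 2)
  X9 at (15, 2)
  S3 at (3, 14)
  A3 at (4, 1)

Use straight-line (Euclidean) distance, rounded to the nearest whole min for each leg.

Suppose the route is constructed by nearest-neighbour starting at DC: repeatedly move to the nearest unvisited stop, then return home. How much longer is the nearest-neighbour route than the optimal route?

1 min longer than the optimal tour.

DC: U5=4, X9=6, Z1=8, A3=9, S3=11 ⇒ U5
U5: X9=3, Z1=7, A3=8, S3=15 ⇒ X9
X9: Z1=10, A3=11, S3=17 ⇒ Z1
Z1: A3=1, S3=14 ⇒ A3
A3: S3=13 ⇒ S3
NN route DC → U5 → X9 → Z1 → A3 → S3 → DC costs 42.
Optimal: DC → X9 → U5 → Z1 → A3 → S3 → DC costs 41 (by enumerating all 60 distinct tours).
Excess = 42 − 41 = 1.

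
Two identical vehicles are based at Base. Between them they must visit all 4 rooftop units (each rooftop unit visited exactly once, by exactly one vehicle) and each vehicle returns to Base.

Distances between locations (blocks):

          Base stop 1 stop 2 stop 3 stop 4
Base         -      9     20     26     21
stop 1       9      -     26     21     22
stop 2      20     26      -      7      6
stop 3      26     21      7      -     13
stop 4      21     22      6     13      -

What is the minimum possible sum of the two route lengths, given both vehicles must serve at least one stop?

Check every non-empty split of the stops between the two vehicles; for each half take its own optimal tour:
  {stop 1} + {stop 2, stop 3, stop 4}: 18 + 60 = 78
  {stop 2} + {stop 1, stop 3, stop 4}: 40 + 64 = 104
  {stop 1, stop 2} + {stop 3, stop 4}: 55 + 60 = 115
  {stop 3} + {stop 1, stop 2, stop 4}: 52 + 57 = 109
  {stop 1, stop 3} + {stop 2, stop 4}: 56 + 47 = 103
  {stop 2, stop 3} + {stop 1, stop 4}: 53 + 52 = 105
  … (7 splits in total)
Best: vehicle 1 Base → stop 1 → Base = 18; vehicle 2 Base → stop 3 → stop 2 → stop 4 → Base = 60; combined 78.

Minimum combined distance: 78 blocks.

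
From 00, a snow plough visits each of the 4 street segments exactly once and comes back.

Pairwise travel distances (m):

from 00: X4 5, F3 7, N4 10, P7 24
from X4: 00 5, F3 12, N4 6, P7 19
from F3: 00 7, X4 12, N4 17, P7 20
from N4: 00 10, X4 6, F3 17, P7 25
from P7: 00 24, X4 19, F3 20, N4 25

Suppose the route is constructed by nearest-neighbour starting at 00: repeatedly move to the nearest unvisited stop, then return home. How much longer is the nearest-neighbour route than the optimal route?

From 00: X4=5, F3=7, N4=10, P7=24 → choose X4 (5).
From X4: N4=6, F3=12, P7=19 → choose N4 (6).
From N4: F3=17, P7=25 → choose F3 (17).
From F3: P7=20 → choose P7 (20).
NN route 00 → X4 → N4 → F3 → P7 → 00 costs 72.
Optimal: 00 → F3 → P7 → X4 → N4 → 00 costs 62 (by enumerating all 12 distinct tours).
Excess = 72 − 62 = 10.

10 m longer than the optimal tour.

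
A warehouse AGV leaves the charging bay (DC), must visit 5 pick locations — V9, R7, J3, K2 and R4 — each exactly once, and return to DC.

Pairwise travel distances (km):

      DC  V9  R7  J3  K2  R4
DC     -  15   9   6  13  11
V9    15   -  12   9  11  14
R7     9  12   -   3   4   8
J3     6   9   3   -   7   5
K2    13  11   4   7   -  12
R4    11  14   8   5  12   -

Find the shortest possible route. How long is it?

Shortest round trip = 49 km.

With 5 stops there are 5!/2 = 60 distinct round trips (a route and its reverse cost the same).
DC→V9→R7→J3→K2→R4→DC: 15+12+3+7+12+11 = 60
DC→V9→R7→J3→R4→K2→DC: 15+12+3+5+12+13 = 60
DC→V9→R7→K2→J3→R4→DC: 15+12+4+7+5+11 = 54
DC→V9→R7→K2→R4→J3→DC: 15+12+4+12+5+6 = 54
DC→V9→R7→R4→J3→K2→DC: 15+12+8+5+7+13 = 60
DC→V9→R7→R4→K2→J3→DC: 15+12+8+12+7+6 = 60
DC→V9→J3→R7→K2→R4→DC: 15+9+3+4+12+11 = 54
DC→V9→J3→R7→R4→K2→DC: 15+9+3+8+12+13 = 60
DC→V9→J3→K2→R7→R4→DC: 15+9+7+4+8+11 = 54
DC→V9→J3→K2→R4→R7→DC: 15+9+7+12+8+9 = 60
DC→V9→J3→R4→R7→K2→DC: 15+9+5+8+4+13 = 54
DC→V9→J3→R4→K2→R7→DC: 15+9+5+12+4+9 = 54
DC→V9→K2→R7→J3→R4→DC: 15+11+4+3+5+11 = 49
DC→V9→K2→R7→R4→J3→DC: 15+11+4+8+5+6 = 49
… (46 more)
The minimum is 49.
One optimal route: DC → V9 → K2 → R7 → J3 → R4 → DC (or its reverse).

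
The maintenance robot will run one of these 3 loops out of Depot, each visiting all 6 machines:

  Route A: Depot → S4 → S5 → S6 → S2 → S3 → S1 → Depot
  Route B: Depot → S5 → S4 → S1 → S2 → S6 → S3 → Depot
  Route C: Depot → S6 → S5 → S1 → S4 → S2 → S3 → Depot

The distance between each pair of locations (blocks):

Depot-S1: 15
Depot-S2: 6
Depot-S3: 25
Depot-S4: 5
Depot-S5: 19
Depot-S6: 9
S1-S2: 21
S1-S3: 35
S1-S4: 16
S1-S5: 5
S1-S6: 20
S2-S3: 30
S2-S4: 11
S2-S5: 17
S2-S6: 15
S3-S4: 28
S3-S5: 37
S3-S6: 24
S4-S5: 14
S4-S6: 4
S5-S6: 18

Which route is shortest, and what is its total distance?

Route A: 5 + 14 + 18 + 15 + 30 + 35 + 15 = 132
Route B: 19 + 14 + 16 + 21 + 15 + 24 + 25 = 134
Route C: 9 + 18 + 5 + 16 + 11 + 30 + 25 = 114

Shortest is Route C, total 114 blocks.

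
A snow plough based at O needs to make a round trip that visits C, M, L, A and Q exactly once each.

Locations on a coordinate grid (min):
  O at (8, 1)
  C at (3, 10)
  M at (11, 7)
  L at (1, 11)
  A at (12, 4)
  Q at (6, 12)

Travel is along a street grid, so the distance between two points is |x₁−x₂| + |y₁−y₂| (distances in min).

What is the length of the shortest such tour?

O → C → M → L → A → Q → O: 14+11+14+18+14+13 = 84
O → C → M → L → Q → A → O: 14+11+14+6+14+7 = 66
O → C → M → A → L → Q → O: 14+11+4+18+6+13 = 66
O → C → M → A → Q → L → O: 14+11+4+14+6+17 = 66
O → C → M → Q → L → A → O: 14+11+10+6+18+7 = 66
O → C → M → Q → A → L → O: 14+11+10+14+18+17 = 84
O → C → L → M → A → Q → O: 14+3+14+4+14+13 = 62
O → C → L → M → Q → A → O: 14+3+14+10+14+7 = 62
O → C → L → A → M → Q → O: 14+3+18+4+10+13 = 62
O → C → L → A → Q → M → O: 14+3+18+14+10+9 = 68
O → C → L → Q → M → A → O: 14+3+6+10+4+7 = 44
O → C → L → Q → A → M → O: 14+3+6+14+4+9 = 50
O → C → A → M → L → Q → O: 14+15+4+14+6+13 = 66
O → C → A → M → Q → L → O: 14+15+4+10+6+17 = 66
… (46 more)
The minimum is 44.
One optimal route: O → C → L → Q → M → A → O (or its reverse).

Minimum total distance: 44 min.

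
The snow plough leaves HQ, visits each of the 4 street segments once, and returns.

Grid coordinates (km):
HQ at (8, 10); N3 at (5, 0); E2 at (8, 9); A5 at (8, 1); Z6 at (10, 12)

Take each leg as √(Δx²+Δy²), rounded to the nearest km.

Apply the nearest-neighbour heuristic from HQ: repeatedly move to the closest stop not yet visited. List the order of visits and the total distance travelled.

At HQ the remaining stops are E2 1, Z6 3, A5 9, N3 10; go to E2.
At E2 the remaining stops are Z6 4, A5 8, N3 9; go to Z6.
At Z6 the remaining stops are A5 11, N3 13; go to A5.
At A5 the remaining stops are N3 3; go to N3.
Return N3→HQ: 10.
Total = 1 + 4 + 11 + 3 + 10 = 29.

29 km along HQ → E2 → Z6 → A5 → N3 → HQ.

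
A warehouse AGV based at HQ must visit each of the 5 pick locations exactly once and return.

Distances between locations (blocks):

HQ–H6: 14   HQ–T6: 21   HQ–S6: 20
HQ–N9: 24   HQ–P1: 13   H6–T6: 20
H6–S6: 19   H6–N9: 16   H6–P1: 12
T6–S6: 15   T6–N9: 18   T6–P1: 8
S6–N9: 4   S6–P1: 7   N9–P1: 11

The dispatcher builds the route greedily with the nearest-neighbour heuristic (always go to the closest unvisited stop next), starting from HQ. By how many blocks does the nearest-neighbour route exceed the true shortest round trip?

From HQ: P1=13, H6=14, S6=20, T6=21, N9=24 → choose P1 (13).
From P1: S6=7, T6=8, N9=11, H6=12 → choose S6 (7).
From S6: N9=4, T6=15, H6=19 → choose N9 (4).
From N9: H6=16, T6=18 → choose H6 (16).
From H6: T6=20 → choose T6 (20).
NN route HQ → P1 → S6 → N9 → H6 → T6 → HQ costs 81.
Optimal: HQ → H6 → N9 → S6 → T6 → P1 → HQ costs 70 (by enumerating all 60 distinct tours).
Excess = 81 − 70 = 11.

Excess over optimum: 11 blocks.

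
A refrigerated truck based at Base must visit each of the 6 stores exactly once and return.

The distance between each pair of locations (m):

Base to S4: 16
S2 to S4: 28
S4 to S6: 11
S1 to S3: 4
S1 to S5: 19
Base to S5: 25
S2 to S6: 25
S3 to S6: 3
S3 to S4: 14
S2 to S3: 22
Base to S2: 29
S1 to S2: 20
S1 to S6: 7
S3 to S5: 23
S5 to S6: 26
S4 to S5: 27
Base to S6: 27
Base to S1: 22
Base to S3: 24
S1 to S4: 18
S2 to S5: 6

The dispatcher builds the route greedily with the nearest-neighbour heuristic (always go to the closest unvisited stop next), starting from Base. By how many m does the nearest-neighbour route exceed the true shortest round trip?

3 m longer than the optimal tour.

Base: S4=16, S1=22, S3=24, S5=25, S6=27, S2=29 ⇒ S4
S4: S6=11, S3=14, S1=18, S5=27, S2=28 ⇒ S6
S6: S3=3, S1=7, S2=25, S5=26 ⇒ S3
S3: S1=4, S2=22, S5=23 ⇒ S1
S1: S5=19, S2=20 ⇒ S5
S5: S2=6 ⇒ S2
NN route Base → S4 → S6 → S3 → S1 → S5 → S2 → Base costs 88.
Optimal: Base → S4 → S6 → S3 → S1 → S2 → S5 → Base costs 85 (by enumerating all 360 distinct tours).
Excess = 88 − 85 = 3.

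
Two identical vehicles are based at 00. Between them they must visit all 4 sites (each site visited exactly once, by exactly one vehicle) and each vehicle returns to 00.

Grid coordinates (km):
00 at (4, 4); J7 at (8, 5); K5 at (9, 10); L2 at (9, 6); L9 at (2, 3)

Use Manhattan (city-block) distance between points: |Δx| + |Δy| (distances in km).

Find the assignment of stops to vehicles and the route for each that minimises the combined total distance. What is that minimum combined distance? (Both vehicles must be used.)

28 km — the smallest possible combined total.

Try each way of splitting the stops between the two vehicles (each non-empty) and, for each split, find the best tour for each vehicle:
  {J7} + {K5, L2, L9}: 10 + 28 = 38
  {K5} + {J7, L2, L9}: 22 + 20 = 42
  {J7, K5} + {L2, L9}: 22 + 20 = 42
  {L2} + {J7, K5, L9}: 14 + 28 = 42
  {J7, L2} + {K5, L9}: 14 + 28 = 42
  {K5, L2} + {J7, L9}: 22 + 16 = 38
  … (7 splits in total)
  {J7, K5, L2} + {L9}: 22 + 6 = 28  ← best
Best: vehicle 1 00 → J7 → K5 → L2 → 00 = 22; vehicle 2 00 → L9 → 00 = 6; combined 28.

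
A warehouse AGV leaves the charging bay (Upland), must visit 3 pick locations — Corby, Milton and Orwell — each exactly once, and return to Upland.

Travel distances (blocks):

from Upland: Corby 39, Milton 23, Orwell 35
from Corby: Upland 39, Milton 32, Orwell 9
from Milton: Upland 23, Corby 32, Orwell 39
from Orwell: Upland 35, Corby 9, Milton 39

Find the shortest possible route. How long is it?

99 blocks — the shortest possible round trip.

With 3 stops there are 3!/2 = 3 distinct round trips (a route and its reverse cost the same).
Upland → Corby → Milton → Orwell → Upland: 39+32+39+35 = 145
Upland → Corby → Orwell → Milton → Upland: 39+9+39+23 = 110
Upland → Milton → Corby → Orwell → Upland: 23+32+9+35 = 99
The minimum is 99.
One optimal route: Upland → Milton → Corby → Orwell → Upland (or its reverse).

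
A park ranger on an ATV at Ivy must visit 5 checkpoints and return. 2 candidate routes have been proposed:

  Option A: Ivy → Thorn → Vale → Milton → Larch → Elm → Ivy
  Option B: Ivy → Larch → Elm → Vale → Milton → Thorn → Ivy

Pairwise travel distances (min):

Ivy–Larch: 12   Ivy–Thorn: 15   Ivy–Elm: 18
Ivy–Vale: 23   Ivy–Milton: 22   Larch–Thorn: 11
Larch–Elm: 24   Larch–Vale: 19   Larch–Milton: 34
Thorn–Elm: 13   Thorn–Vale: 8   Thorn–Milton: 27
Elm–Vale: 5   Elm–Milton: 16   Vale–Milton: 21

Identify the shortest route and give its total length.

Option A: 15 + 8 + 21 + 34 + 24 + 18 = 120
Option B: 12 + 24 + 5 + 21 + 27 + 15 = 104

104 min — Option B is the shortest.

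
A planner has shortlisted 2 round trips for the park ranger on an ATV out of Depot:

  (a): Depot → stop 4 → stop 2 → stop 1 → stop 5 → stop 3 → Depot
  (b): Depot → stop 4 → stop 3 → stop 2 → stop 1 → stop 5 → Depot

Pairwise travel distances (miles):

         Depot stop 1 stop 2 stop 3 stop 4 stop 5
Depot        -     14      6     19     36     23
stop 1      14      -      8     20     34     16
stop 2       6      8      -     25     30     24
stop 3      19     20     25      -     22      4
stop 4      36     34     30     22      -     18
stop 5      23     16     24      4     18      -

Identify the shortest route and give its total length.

Shortest is (a), total 113 miles.

(a): 36 + 30 + 8 + 16 + 4 + 19 = 113
(b): 36 + 22 + 25 + 8 + 16 + 23 = 130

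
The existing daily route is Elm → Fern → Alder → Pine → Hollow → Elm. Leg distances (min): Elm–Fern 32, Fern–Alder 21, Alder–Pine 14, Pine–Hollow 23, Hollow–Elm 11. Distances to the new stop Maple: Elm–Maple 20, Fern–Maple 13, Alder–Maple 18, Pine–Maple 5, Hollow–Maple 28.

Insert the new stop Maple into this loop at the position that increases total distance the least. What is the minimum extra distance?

Insertion cost between consecutive stops i–j is d(i,Maple) + d(Maple,j) − d(i,j):
  between Elm and Fern: 20 + 13 − 32 = 1
  between Fern and Alder: 13 + 18 − 21 = 10
  between Alder and Pine: 18 + 5 − 14 = 9
  between Pine and Hollow: 5 + 28 − 23 = 10
  between Hollow and Elm: 28 + 20 − 11 = 37
Cheapest insertion is between Elm and Fern, adding 1.
New total = 101 + 1 = 102.

Minimum extra distance: 1 min, inserting Maple between Elm and Fern.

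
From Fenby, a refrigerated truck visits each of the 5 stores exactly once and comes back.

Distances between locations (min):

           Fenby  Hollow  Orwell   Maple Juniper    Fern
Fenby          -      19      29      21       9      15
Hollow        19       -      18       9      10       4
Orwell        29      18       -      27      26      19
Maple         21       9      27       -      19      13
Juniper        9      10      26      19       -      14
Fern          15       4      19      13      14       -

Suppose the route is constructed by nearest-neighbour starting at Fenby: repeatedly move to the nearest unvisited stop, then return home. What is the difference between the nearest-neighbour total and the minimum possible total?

4 min longer than the optimal tour.

From Fenby: Juniper=9, Fern=15, Hollow=19, Maple=21, Orwell=29 → choose Juniper (9).
From Juniper: Hollow=10, Fern=14, Maple=19, Orwell=26 → choose Hollow (10).
From Hollow: Fern=4, Maple=9, Orwell=18 → choose Fern (4).
From Fern: Maple=13, Orwell=19 → choose Maple (13).
From Maple: Orwell=27 → choose Orwell (27).
NN route Fenby → Juniper → Hollow → Fern → Maple → Orwell → Fenby costs 92.
Optimal: Fenby → Maple → Hollow → Fern → Orwell → Juniper → Fenby costs 88 (by enumerating all 60 distinct tours).
Excess = 92 − 88 = 4.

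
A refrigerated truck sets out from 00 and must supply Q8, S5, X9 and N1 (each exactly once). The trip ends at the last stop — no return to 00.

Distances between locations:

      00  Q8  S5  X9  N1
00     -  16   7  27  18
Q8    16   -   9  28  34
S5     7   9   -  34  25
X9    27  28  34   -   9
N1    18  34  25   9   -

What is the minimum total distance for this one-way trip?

There are 4! = 24 possible orderings.
00 - Q8 - S5 - X9 - N1: 16+9+34+9 = 68
00 - Q8 - S5 - N1 - X9: 16+9+25+9 = 59
00 - Q8 - X9 - S5 - N1: 16+28+34+25 = 103
00 - Q8 - X9 - N1 - S5: 16+28+9+25 = 78
00 - Q8 - N1 - S5 - X9: 16+34+25+34 = 109
00 - Q8 - N1 - X9 - S5: 16+34+9+34 = 93
00 - S5 - Q8 - X9 - N1: 7+9+28+9 = 53
00 - S5 - Q8 - N1 - X9: 7+9+34+9 = 59
00 - S5 - X9 - Q8 - N1: 7+34+28+34 = 103
00 - S5 - X9 - N1 - Q8: 7+34+9+34 = 84
00 - S5 - N1 - Q8 - X9: 7+25+34+28 = 94
00 - S5 - N1 - X9 - Q8: 7+25+9+28 = 69
00 - X9 - Q8 - S5 - N1: 27+28+9+25 = 89
00 - X9 - Q8 - N1 - S5: 27+28+34+25 = 114
… (10 more)
The minimum is 53.
One shortest path: 00 → S5 → Q8 → X9 → N1.

Minimum one-way distance = 53.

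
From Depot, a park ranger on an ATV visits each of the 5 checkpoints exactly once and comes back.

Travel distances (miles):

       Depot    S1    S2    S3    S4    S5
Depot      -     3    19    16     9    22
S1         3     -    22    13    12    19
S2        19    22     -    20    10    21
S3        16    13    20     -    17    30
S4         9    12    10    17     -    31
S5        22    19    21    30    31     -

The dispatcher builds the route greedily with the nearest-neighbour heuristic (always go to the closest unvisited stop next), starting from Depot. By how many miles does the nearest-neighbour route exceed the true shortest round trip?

The nearest-neighbour route is 11 miles longer than optimal.

From Depot: S1=3, S4=9, S3=16, S2=19, S5=22 → choose S1 (3).
From S1: S4=12, S3=13, S5=19, S2=22 → choose S4 (12).
From S4: S2=10, S3=17, S5=31 → choose S2 (10).
From S2: S3=20, S5=21 → choose S3 (20).
From S3: S5=30 → choose S5 (30).
NN route Depot → S1 → S4 → S2 → S3 → S5 → Depot costs 97.
Optimal: Depot → S1 → S3 → S4 → S2 → S5 → Depot costs 86 (by enumerating all 60 distinct tours).
Excess = 97 − 86 = 11.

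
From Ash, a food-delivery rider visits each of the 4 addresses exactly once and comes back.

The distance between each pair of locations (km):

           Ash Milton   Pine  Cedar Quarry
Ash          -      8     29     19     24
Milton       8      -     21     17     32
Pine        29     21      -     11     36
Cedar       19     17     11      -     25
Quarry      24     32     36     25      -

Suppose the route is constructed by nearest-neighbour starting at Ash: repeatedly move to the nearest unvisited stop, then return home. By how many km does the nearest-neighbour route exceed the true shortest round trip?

From Ash: Milton=8, Cedar=19, Quarry=24, Pine=29 → choose Milton (8).
From Milton: Cedar=17, Pine=21, Quarry=32 → choose Cedar (17).
From Cedar: Pine=11, Quarry=25 → choose Pine (11).
From Pine: Quarry=36 → choose Quarry (36).
NN route Ash → Milton → Cedar → Pine → Quarry → Ash costs 96.
Optimal: Ash → Milton → Pine → Cedar → Quarry → Ash costs 89 (by enumerating all 12 distinct tours).
Excess = 96 − 89 = 7.

7 km longer than the optimal tour.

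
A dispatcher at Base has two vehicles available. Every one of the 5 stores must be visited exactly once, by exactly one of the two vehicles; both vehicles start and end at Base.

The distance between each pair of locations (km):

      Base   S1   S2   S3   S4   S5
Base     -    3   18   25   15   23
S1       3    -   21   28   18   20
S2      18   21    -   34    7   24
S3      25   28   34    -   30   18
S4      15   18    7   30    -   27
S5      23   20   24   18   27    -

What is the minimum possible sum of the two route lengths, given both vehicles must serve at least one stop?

95 km — the smallest possible combined total.

Check every non-empty split of the stops between the two vehicles; for each half take its own optimal tour:
  {S1} + {S2, S3, S4, S5}: 6 + 89 = 95
  {S2} + {S1, S3, S4, S5}: 36 + 86 = 122
  {S1, S2} + {S3, S4, S5}: 42 + 85 = 127
  {S3} + {S1, S2, S4, S5}: 50 + 69 = 119
  {S1, S3} + {S2, S4, S5}: 56 + 69 = 125
  {S2, S3} + {S1, S4, S5}: 77 + 65 = 142
  … (15 splits in total)
Best: vehicle 1 Base → S1 → Base = 6; vehicle 2 Base → S3 → S5 → S2 → S4 → Base = 89; combined 95.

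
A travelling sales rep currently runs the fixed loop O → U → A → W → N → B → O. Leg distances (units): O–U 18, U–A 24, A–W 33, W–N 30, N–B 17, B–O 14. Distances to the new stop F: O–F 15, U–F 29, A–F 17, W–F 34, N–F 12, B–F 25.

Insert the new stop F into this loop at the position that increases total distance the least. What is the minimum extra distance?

Adding 16 by placing F on the W–N leg.

Insertion cost between consecutive stops i–j is d(i,F) + d(F,j) − d(i,j):
  between O and U: 15 + 29 − 18 = 26
  between U and A: 29 + 17 − 24 = 22
  between A and W: 17 + 34 − 33 = 18
  between W and N: 34 + 12 − 30 = 16
  between N and B: 12 + 25 − 17 = 20
  between B and O: 25 + 15 − 14 = 26
Cheapest insertion is between W and N, adding 16.
New total = 136 + 16 = 152.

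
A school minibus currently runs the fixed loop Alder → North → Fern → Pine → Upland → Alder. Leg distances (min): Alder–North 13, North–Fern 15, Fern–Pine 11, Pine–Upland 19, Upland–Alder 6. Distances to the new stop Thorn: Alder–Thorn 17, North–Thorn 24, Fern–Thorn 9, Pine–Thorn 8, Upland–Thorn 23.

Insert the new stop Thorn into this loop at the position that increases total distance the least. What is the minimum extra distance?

Minimum extra distance: 6 min, inserting Thorn between Fern and Pine.

Insertion cost between consecutive stops i–j is d(i,Thorn) + d(Thorn,j) − d(i,j):
  between Alder and North: 17 + 24 − 13 = 28
  between North and Fern: 24 + 9 − 15 = 18
  between Fern and Pine: 9 + 8 − 11 = 6
  between Pine and Upland: 8 + 23 − 19 = 12
  between Upland and Alder: 23 + 17 − 6 = 34
Cheapest insertion is between Fern and Pine, adding 6.
New total = 64 + 6 = 70.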